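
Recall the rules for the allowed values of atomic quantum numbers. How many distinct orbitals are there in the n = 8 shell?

The n = 8 shell contains n² = 8² = 64 orbitals.

64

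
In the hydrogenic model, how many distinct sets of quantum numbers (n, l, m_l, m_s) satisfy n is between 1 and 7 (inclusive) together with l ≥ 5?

Per-shell orbital counts meeting the constraint:
n=6 → 11; n=7 → 24.
Orbitals: 11 + 24 = 35. Including both spin states (m_s = ±1/2) gives 2 × 35 = 70 states.

70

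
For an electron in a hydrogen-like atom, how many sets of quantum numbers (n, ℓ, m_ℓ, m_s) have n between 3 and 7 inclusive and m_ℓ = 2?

30

Per-shell orbital counts meeting the constraint:
n=3 → 1; n=4 → 2; n=5 → 3; n=6 → 4; n=7 → 5.
Orbitals: 1 + 2 + 3 + 4 + 5 = 15. Including both spin states (m_s = ±1/2) gives 2 × 15 = 30 states.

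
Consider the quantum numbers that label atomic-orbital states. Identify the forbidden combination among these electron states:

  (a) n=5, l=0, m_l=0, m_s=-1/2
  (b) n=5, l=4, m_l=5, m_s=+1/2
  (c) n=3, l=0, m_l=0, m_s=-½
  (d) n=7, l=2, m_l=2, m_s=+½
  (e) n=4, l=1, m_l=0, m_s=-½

(b) has |m_l| = 5 > l = 4, violating −l ≤ m_l ≤ l.
The remaining sets (a), (c), (d), (e) satisfy all four rules.

(b)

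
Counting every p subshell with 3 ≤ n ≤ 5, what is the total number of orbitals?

9

A p subshell (l = 1) exists for every n ≥ 2, so shells n = 3, 4, 5 each contribute one — 3 subshells.
Since each p subshell has 2·1+1 = 3 orbitals, the total is 3 × 3 = 9.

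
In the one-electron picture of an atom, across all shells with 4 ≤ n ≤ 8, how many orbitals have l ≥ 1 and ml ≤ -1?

Work shell by shell — for each n, count the (l, ml) pairs that satisfy l ≥ 1 and ml ≤ -1:
n=4 → 6; n=5 → 10; n=6 → 15; n=7 → 21; n=8 → 28.
Total orbitals: 6 + 10 + 15 + 21 + 28 = 80.

80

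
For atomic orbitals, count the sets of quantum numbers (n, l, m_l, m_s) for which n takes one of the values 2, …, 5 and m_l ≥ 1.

Count contributing orbitals for each principal shell:
n=2 → 1; n=3 → 3; n=4 → 6; n=5 → 10.
Orbitals: 1 + 3 + 6 + 10 = 20. Including both spin states (m_s = ±1/2) gives 2 × 20 = 40 states.

40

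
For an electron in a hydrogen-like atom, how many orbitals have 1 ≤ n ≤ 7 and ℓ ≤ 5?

127

Per-shell orbital counts meeting the constraint:
n=1 → 1; n=2 → 4; n=3 → 9; n=4 → 16; n=5 → 25; n=6 → 36; n=7 → 36.
Total orbitals: 1 + 4 + 9 + 16 + 25 + 36 + 36 = 127.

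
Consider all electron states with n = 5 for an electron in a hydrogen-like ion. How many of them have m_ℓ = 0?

10

With n = 5 the allowed ℓ are 0, 1, …, 4.
Contributions: ℓ=0 → 1; ℓ=1 → 1; ℓ=2 → 1; ℓ=3 → 1; ℓ=4 → 1.
Orbitals: 1 + 1 + 1 + 1 + 1 = 5. Each orbital carries two spin states, so 5 × 2 = 10 states.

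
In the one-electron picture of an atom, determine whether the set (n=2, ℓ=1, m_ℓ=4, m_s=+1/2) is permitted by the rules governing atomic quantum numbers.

The magnetic quantum number must satisfy −ℓ ≤ m_ℓ ≤ ℓ. With ℓ = 1, m_ℓ can only be -1, 0, 1, so m_ℓ = 4 is forbidden.

Invalid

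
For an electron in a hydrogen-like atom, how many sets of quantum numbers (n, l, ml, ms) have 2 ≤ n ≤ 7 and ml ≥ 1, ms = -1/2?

Treat each shell separately and count matching orbitals:
n=2 → 1; n=3 → 3; n=4 → 6; n=5 → 10; n=6 → 15; n=7 → 21.
Orbitals: 1 + 3 + 6 + 10 + 15 + 21 = 56. With ms fixed to -1/2 there is one state per orbital, so 56 states.

56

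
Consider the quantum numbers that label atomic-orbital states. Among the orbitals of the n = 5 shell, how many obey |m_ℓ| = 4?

Orbitals with |m_ℓ| = 4, by ℓ: ℓ=4 → 2.
Total orbitals: 2.

2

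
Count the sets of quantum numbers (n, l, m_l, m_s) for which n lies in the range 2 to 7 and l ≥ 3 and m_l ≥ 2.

Per-shell orbital counts meeting the constraint:
n=4 → 2; n=5 → 5; n=6 → 9; n=7 → 14.
Orbitals: 2 + 5 + 9 + 14 = 30. Including both spin states (m_s = ±1/2) gives 2 × 30 = 60 states.

60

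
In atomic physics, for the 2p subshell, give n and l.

The leading integer gives n = 2; the letter 'p' means l = 1.

n = 2, l = 1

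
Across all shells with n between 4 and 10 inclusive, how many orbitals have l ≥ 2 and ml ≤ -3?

For each n in the range, tally the orbitals obeying l ≥ 2 and ml ≤ -3:
n=4 → 1; n=5 → 3; n=6 → 6; n=7 → 10; n=8 → 15; n=9 → 21; n=10 → 28.
Total orbitals: 1 + 3 + 6 + 10 + 15 + 21 + 28 = 84.

84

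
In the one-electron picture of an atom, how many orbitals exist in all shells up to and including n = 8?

204

Total orbitals = 1² + 2² + 3² + 4² + 5² + 6² + 7² + 8² = 204.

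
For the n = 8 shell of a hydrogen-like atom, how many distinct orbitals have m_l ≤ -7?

1

Go through l = 0, …, 7 (the values permitted for n = 8).
The (l, m_l) pairs meeting m_l ≤ -7 give: l=7 → 1.
Total orbitals: 1.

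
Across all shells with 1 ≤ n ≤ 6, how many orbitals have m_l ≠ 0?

Go shell by shell, enumerating (l, m_l) with m_l ≠ 0:
n=2 → 2; n=3 → 6; n=4 → 12; n=5 → 20; n=6 → 30.
Total orbitals: 2 + 6 + 12 + 20 + 30 = 70.

70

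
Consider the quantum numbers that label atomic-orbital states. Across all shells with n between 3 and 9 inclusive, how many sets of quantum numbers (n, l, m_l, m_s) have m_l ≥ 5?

40

Count contributing orbitals for each principal shell:
n=6 → 1; n=7 → 3; n=8 → 6; n=9 → 10.
Orbitals: 1 + 3 + 6 + 10 = 20. Including both spin states (m_s = ±1/2) gives 2 × 20 = 40 states.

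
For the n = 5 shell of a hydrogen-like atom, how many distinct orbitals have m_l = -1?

4

With n = 5 the allowed l are 0, 1, …, 4.
Per l-value: l=1 → 1; l=2 → 1; l=3 → 1; l=4 → 1.
Total orbitals: 1 + 1 + 1 + 1 = 4.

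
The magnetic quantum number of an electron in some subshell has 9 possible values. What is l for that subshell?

l = 4 (g)

m_l ranges over 2l+1 integers, so 2l+1 = 9 ⇒ l = 4.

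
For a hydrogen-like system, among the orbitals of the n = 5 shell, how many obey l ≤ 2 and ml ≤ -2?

Per l-value: l=2 → 1.
Total orbitals: 1.

1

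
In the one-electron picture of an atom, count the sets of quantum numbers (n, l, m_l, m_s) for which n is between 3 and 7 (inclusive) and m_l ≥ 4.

Per-shell orbital counts meeting the constraint:
n=5 → 1; n=6 → 3; n=7 → 6.
Orbitals: 1 + 3 + 6 = 10. Including both spin states (m_s = ±1/2) gives 2 × 10 = 20 states.

20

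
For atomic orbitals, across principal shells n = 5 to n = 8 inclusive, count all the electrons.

348

Shell n has n² orbitals: 5²=25 + 6²=36 + 7²=49 + 8²=64 = 174 orbitals.
Two spin states per orbital: 2 × 174 = 348 electrons.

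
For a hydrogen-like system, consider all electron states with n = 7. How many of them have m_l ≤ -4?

Per l-value: l=4 → 1; l=5 → 2; l=6 → 3.
Orbitals: 1 + 2 + 3 = 6. Each orbital carries two spin states, so 6 × 2 = 12 states.

12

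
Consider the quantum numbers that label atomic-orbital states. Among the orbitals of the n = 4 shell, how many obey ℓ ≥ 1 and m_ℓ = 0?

3

Go through ℓ = 0, …, 3 (the values permitted for n = 4).
Per ℓ-value: ℓ=1 → 1; ℓ=2 → 1; ℓ=3 → 1.
Total orbitals: 1 + 1 + 1 = 3.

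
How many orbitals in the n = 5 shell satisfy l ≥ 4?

9

With n = 5 the allowed l are 0, 1, …, 4.
The (l, ml) pairs meeting l ≥ 4 give: l=4 → 9.
Total orbitals: 9.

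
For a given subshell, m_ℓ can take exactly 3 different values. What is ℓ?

ℓ = 1 (p)

m_ℓ ranges over 2ℓ+1 integers, so 2ℓ+1 = 3 ⇒ ℓ = 1.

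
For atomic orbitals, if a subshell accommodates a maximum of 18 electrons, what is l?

l = 4

2(2l+1) = 18 ⇒ 2l+1 = 9 ⇒ l = 4.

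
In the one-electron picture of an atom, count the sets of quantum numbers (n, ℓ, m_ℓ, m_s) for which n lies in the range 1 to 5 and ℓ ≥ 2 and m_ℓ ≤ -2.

For each n in the range, tally the orbitals obeying ℓ ≥ 2 and m_ℓ ≤ -2:
n=3 → 1; n=4 → 3; n=5 → 6.
Orbitals: 1 + 3 + 6 = 10. Including both spin states (m_s = ±1/2) gives 2 × 10 = 20 states.

20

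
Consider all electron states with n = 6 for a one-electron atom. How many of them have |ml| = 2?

16

Go through l = 0, …, 5 (the values permitted for n = 6).
Per l-value: l=2 → 2; l=3 → 2; l=4 → 2; l=5 → 2.
Orbitals: 2 + 2 + 2 + 2 = 8. Each orbital carries two spin states, so 8 × 2 = 16 states.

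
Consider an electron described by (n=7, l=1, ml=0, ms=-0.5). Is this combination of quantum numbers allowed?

Yes

n = 7 is a positive integer. l = 1 satisfies 0 ≤ l ≤ n−1 = 6. ml = 0 lies in the range −l … +l (here −1 … 1). ms = -1/2 is one of ±1/2.
All four constraints are satisfied.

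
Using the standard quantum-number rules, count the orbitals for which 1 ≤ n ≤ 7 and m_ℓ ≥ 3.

20

Treat each shell separately and count matching orbitals:
n=4 → 1; n=5 → 3; n=6 → 6; n=7 → 10.
Total orbitals: 1 + 3 + 6 + 10 = 20.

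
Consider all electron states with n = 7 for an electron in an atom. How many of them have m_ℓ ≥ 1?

Go through ℓ = 0, …, 6 (the values permitted for n = 7).
Per ℓ-value: ℓ=1 → 1; ℓ=2 → 2; ℓ=3 → 3; ℓ=4 → 4; ℓ=5 → 5; ℓ=6 → 6.
Orbitals: 1 + 2 + 3 + 4 + 5 + 6 = 21. Each orbital carries two spin states, so 21 × 2 = 42 states.

42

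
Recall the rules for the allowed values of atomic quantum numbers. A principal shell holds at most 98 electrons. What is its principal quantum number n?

2n² = 98 ⇒ n² = 49 ⇒ n = 7.

n = 7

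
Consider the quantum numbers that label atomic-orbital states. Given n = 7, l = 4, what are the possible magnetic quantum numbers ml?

-4, -3, -2, -1, 0, 1, 2, 3, 4

ml takes every integer from −l to +l. With l = 4 that gives the 9 values -4, -3, -2, -1, 0, 1, 2, 3, 4.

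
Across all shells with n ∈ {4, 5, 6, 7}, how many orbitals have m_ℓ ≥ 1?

Go shell by shell, enumerating (ℓ, m_ℓ) with m_ℓ ≥ 1:
n=4 → 6; n=5 → 10; n=6 → 15; n=7 → 21.
Total orbitals: 6 + 10 + 15 + 21 = 52.

52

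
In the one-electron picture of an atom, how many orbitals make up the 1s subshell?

1

A subshell has 2l+1 orbitals; with l = 0, that's 1.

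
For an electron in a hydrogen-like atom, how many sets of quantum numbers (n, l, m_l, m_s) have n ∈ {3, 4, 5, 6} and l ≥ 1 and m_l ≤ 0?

96

Treat each shell separately and count matching orbitals:
n=3 → 5; n=4 → 9; n=5 → 14; n=6 → 20.
Orbitals: 5 + 9 + 14 + 20 = 48. Including both spin states (m_s = ±1/2) gives 2 × 48 = 96 states.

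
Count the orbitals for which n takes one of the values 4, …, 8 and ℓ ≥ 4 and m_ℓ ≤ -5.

10

Per-shell orbital counts meeting the constraint:
n=6 → 1; n=7 → 3; n=8 → 6.
Total orbitals: 1 + 3 + 6 = 10.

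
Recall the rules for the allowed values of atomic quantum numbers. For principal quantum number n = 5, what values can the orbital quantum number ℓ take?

ℓ is an integer with 0 ≤ ℓ ≤ n−1, so for n = 5: ℓ = 0, 1, 2, 3, 4.

0, 1, 2, 3, 4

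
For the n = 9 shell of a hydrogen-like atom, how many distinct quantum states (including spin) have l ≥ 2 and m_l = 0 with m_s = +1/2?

Go through l = 0, …, 8 (the values permitted for n = 9).
Orbitals with l ≥ 2 and m_l = 0, by l: l=2 → 1; l=3 → 1; l=4 → 1; l=5 → 1; l=6 → 1; l=7 → 1; l=8 → 1.
Orbitals: 1 + 1 + 1 + 1 + 1 + 1 + 1 = 7. With m_s fixed to a single value there is one state per orbital, giving 7 states.

7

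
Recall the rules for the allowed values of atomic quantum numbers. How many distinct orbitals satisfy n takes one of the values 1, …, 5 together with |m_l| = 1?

20

Count contributing orbitals for each principal shell:
n=2 → 2; n=3 → 4; n=4 → 6; n=5 → 8.
Total orbitals: 2 + 4 + 6 + 8 = 20.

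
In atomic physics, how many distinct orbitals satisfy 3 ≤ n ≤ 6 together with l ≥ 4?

For each n in the range, tally the orbitals obeying l ≥ 4:
n=5 → 9; n=6 → 20.
Total orbitals: 9 + 20 = 29.

29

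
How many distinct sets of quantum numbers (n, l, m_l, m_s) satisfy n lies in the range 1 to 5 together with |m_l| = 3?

12

Work shell by shell — for each n, count the (l, m_l) pairs that satisfy |m_l| = 3:
n=4 → 2; n=5 → 4.
Orbitals: 2 + 4 = 6. Including both spin states (m_s = ±1/2) gives 2 × 6 = 12 states.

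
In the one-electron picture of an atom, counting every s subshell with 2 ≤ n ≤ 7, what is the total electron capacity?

12

An s subshell (l = 0) exists for every n ≥ 1, so shells n = 2, 3, 4, 5, 6, 7 each contribute one — 6 subshells.
Since each s subshell holds 2(2·0+1) = 2 electrons, the total is 6 × 2 = 12.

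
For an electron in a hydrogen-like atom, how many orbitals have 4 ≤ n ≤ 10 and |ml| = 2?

70

Go shell by shell, enumerating (l, ml) with |ml| = 2:
n=4 → 4; n=5 → 6; n=6 → 8; n=7 → 10; n=8 → 12; n=9 → 14; n=10 → 16.
Total orbitals: 4 + 6 + 8 + 10 + 12 + 14 + 16 = 70.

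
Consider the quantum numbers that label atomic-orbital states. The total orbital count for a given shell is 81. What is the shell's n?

n = 9

n² = 81 ⇒ n = 9.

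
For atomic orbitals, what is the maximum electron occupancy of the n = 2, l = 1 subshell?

6

A subshell with l = 1 has 2l+1 = 3 orbitals, each holding 2 electrons (spin ±1/2), so 3 × 2 = 6.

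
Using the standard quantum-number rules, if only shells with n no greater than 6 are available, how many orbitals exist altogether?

Total orbitals = 1² + 2² + 3² + 4² + 5² + 6² = 91.

91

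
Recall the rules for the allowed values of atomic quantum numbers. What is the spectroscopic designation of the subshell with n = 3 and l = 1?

l = 1 corresponds to the letter 'p', so the subshell is 3p.

3p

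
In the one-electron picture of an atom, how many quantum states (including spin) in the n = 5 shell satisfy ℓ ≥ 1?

For n = 5, ℓ ranges over 0 … 4.
The (ℓ, m_ℓ) pairs meeting ℓ ≥ 1 give: ℓ=1 → 3; ℓ=2 → 5; ℓ=3 → 7; ℓ=4 → 9.
Orbitals: 3 + 5 + 7 + 9 = 24. Each orbital carries two spin states, so 24 × 2 = 48 states.

48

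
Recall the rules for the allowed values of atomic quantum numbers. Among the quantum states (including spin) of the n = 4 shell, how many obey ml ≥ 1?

12

Go through l = 0, …, 3 (the values permitted for n = 4).
The (l, ml) pairs meeting ml ≥ 1 give: l=1 → 1; l=2 → 2; l=3 → 3.
Orbitals: 1 + 2 + 3 = 6. Each orbital carries two spin states, so 6 × 2 = 12 states.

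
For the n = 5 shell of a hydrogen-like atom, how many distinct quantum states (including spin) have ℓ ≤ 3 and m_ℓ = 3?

With n = 5 the allowed ℓ are 0, 1, …, 4.
The (ℓ, m_ℓ) pairs meeting ℓ ≤ 3 and m_ℓ = 3 give: ℓ=3 → 1.
Orbitals: 1. Each orbital carries two spin states, so 1 × 2 = 2 states.

2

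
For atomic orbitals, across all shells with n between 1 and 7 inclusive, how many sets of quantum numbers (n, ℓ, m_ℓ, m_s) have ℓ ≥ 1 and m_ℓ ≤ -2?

70

Work shell by shell — for each n, count the (ℓ, m_ℓ) pairs that satisfy ℓ ≥ 1 and m_ℓ ≤ -2:
n=3 → 1; n=4 → 3; n=5 → 6; n=6 → 10; n=7 → 15.
Orbitals: 1 + 3 + 6 + 10 + 15 = 35. Including both spin states (m_s = ±1/2) gives 2 × 35 = 70 states.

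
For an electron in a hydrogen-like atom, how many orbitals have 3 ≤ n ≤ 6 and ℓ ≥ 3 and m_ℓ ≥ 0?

For each n in the range, tally the orbitals obeying ℓ ≥ 3 and m_ℓ ≥ 0:
n=4 → 4; n=5 → 9; n=6 → 15.
Total orbitals: 4 + 9 + 15 = 28.

28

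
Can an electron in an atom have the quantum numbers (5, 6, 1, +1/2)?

Invalid

The orbital quantum number must satisfy 0 ≤ ℓ ≤ n−1. With n = 5 the allowed ℓ values are 0, 1, 2, 3, 4, so ℓ = 6 is out of range.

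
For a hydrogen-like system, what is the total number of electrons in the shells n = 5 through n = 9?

510

Shell n has n² orbitals: 5²=25 + 6²=36 + 7²=49 + 8²=64 + 9²=81 = 255 orbitals.
Two spin states per orbital: 2 × 255 = 510 electrons.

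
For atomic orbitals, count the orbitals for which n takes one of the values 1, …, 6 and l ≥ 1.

Per-shell orbital counts meeting the constraint:
n=2 → 3; n=3 → 8; n=4 → 15; n=5 → 24; n=6 → 35.
Total orbitals: 3 + 8 + 15 + 24 + 35 = 85.

85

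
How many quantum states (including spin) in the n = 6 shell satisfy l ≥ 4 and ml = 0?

4

Go through l = 0, …, 5 (the values permitted for n = 6).
The (l, ml) pairs meeting l ≥ 4 and ml = 0 give: l=4 → 1; l=5 → 1.
Orbitals: 1 + 1 = 2. Each orbital carries two spin states, so 2 × 2 = 4 states.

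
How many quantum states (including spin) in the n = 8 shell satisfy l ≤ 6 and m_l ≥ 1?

42

Go through l = 0, …, 7 (the values permitted for n = 8).
Contributions: l=1 → 1; l=2 → 2; l=3 → 3; l=4 → 4; l=5 → 5; l=6 → 6.
Orbitals: 1 + 2 + 3 + 4 + 5 + 6 = 21. Each orbital carries two spin states, so 21 × 2 = 42 states.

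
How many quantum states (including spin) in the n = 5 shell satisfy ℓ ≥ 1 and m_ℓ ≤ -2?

Orbitals with ℓ ≥ 1 and m_ℓ ≤ -2, by ℓ: ℓ=2 → 1; ℓ=3 → 2; ℓ=4 → 3.
Orbitals: 1 + 2 + 3 = 6. Each orbital carries two spin states, so 6 × 2 = 12 states.

12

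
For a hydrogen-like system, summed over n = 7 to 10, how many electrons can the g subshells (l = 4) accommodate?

A g subshell (l = 4) exists for every n ≥ 5, so shells n = 7, 8, 9, 10 each contribute one — 4 subshells.
Since each g subshell holds 2(2·4+1) = 18 electrons, the total is 4 × 18 = 72.

72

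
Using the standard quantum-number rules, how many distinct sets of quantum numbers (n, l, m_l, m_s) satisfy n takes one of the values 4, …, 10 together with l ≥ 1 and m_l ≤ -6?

For each n in the range, tally the orbitals obeying l ≥ 1 and m_l ≤ -6:
n=7 → 1; n=8 → 3; n=9 → 6; n=10 → 10.
Orbitals: 1 + 3 + 6 + 10 = 20. Including both spin states (m_s = ±1/2) gives 2 × 20 = 40 states.

40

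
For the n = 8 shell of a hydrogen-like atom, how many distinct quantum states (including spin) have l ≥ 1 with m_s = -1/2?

63

With n = 8 the allowed l are 0, 1, …, 7.
Contributions: l=1 → 3; l=2 → 5; l=3 → 7; l=4 → 9; l=5 → 11; l=6 → 13; l=7 → 15.
Orbitals: 3 + 5 + 7 + 9 + 11 + 13 + 15 = 63. With m_s fixed to a single value there is one state per orbital, giving 63 states.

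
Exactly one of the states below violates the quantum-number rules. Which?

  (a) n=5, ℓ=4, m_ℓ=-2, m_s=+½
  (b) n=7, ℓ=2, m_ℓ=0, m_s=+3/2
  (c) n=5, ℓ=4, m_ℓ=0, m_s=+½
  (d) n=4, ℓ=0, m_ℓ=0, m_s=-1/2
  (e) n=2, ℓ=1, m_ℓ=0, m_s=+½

(b) has m_s = +3/2, but an electron's spin must be ±1/2.
The remaining sets (a), (c), (d), (e) satisfy all four rules.

(b)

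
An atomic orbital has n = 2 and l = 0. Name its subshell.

2s

l = 0 corresponds to the letter 's', so the subshell is 2s.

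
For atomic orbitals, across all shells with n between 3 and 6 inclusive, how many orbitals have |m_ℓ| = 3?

Count contributing orbitals for each principal shell:
n=4 → 2; n=5 → 4; n=6 → 6.
Total orbitals: 2 + 4 + 6 = 12.

12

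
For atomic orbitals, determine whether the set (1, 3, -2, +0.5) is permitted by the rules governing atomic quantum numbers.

The orbital quantum number must satisfy 0 ≤ l ≤ n−1. With n = 1 the allowed l values are 0, so l = 3 is out of range.

Not allowed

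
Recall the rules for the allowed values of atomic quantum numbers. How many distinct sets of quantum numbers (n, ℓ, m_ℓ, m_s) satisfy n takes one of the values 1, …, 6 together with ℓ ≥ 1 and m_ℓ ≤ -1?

Treat each shell separately and count matching orbitals:
n=2 → 1; n=3 → 3; n=4 → 6; n=5 → 10; n=6 → 15.
Orbitals: 1 + 3 + 6 + 10 + 15 = 35. Including both spin states (m_s = ±1/2) gives 2 × 35 = 70 states.

70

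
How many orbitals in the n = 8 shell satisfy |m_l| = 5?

For n = 8, l ranges over 0 … 7.
Contributions: l=5 → 2; l=6 → 2; l=7 → 2.
Total orbitals: 2 + 2 + 2 = 6.

6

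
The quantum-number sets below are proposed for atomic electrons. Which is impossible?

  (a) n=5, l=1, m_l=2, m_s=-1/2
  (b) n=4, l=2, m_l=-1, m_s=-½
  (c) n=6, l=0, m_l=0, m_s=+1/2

(a)

(a) has |m_l| = 2 > l = 1, violating −l ≤ m_l ≤ l.
The remaining sets (b), (c) satisfy all four rules.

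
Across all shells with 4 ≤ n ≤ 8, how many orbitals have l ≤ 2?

45

Go shell by shell, enumerating (l, m_l) with l ≤ 2:
n=4 → 9; n=5 → 9; n=6 → 9; n=7 → 9; n=8 → 9.
Total orbitals: 9 + 9 + 9 + 9 + 9 = 45.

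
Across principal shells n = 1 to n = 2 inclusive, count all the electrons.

Shell n has n² orbitals: 1²=1 + 2²=4 = 5 orbitals.
Two spin states per orbital: 2 × 5 = 10 electrons.

10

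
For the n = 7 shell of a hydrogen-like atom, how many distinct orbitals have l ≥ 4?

33

The n = 7 shell has l = 0 through 6; check each.
Orbitals with l ≥ 4, by l: l=4 → 9; l=5 → 11; l=6 → 13.
Total orbitals: 9 + 11 + 13 = 33.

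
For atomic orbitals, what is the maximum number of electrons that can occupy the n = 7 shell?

A shell holds 2n² electrons: 2 × 7² = 2 × 49 = 98.

98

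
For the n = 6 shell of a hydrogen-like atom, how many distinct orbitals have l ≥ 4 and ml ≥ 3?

Go through l = 0, …, 5 (the values permitted for n = 6).
Orbitals with l ≥ 4 and ml ≥ 3, by l: l=4 → 2; l=5 → 3.
Total orbitals: 2 + 3 = 5.

5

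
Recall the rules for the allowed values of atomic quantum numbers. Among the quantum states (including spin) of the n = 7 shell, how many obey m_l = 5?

With n = 7 the allowed l are 0, 1, …, 6.
The (l, m_l) pairs meeting m_l = 5 give: l=5 → 1; l=6 → 1.
Orbitals: 1 + 1 = 2. Each orbital carries two spin states, so 2 × 2 = 4 states.

4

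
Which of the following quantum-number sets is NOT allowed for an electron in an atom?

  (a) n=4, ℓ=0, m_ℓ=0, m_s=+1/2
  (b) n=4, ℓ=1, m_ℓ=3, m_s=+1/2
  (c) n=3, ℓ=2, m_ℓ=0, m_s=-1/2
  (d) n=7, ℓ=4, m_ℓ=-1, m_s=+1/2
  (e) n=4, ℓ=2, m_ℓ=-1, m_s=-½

(b) has |m_ℓ| = 3 > ℓ = 1, violating −ℓ ≤ m_ℓ ≤ ℓ.
The remaining sets (a), (c), (d), (e) satisfy all four rules.

(b)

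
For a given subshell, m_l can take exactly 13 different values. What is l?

l = 6

m_l ranges over 2l+1 integers, so 2l+1 = 13 ⇒ l = 6.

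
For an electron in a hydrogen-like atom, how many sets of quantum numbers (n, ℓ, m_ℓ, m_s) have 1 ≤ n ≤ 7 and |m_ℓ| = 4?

24

Treat each shell separately and count matching orbitals:
n=5 → 2; n=6 → 4; n=7 → 6.
Orbitals: 2 + 4 + 6 = 12. Including both spin states (m_s = ±1/2) gives 2 × 12 = 24 states.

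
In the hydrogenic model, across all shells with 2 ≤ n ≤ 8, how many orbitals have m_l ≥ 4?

Per-shell orbital counts meeting the constraint:
n=5 → 1; n=6 → 3; n=7 → 6; n=8 → 10.
Total orbitals: 1 + 3 + 6 + 10 = 20.

20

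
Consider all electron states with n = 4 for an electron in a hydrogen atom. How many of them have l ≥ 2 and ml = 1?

The n = 4 shell has l = 0 through 3; check each.
Orbitals with l ≥ 2 and ml = 1, by l: l=2 → 1; l=3 → 1.
Orbitals: 1 + 1 = 2. Each orbital carries two spin states, so 2 × 2 = 4 states.

4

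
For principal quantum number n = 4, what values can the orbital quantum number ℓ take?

ℓ is an integer with 0 ≤ ℓ ≤ n−1, so for n = 4: ℓ = 0, 1, 2, 3.

0, 1, 2, 3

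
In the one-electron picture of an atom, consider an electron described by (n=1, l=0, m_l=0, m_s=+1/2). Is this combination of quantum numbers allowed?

n = 1 is a positive integer. l = 0 satisfies 0 ≤ l ≤ n−1 = 0. m_l = 0 lies in the range −l … +l (here 0). m_s = +1/2 is one of ±1/2.
All four constraints are satisfied.

Yes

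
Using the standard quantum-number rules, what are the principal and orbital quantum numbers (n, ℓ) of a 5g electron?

The leading integer gives n = 5; the letter 'g' means ℓ = 4.

n = 5, ℓ = 4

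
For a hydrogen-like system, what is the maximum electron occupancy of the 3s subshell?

2

A subshell with ℓ = 0 has 2ℓ+1 = 1 orbital, each holding 2 electrons (spin ±1/2), so 1 × 2 = 2.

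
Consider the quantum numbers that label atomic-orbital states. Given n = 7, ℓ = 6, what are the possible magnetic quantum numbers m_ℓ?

-6, -5, -4, -3, -2, -1, 0, 1, 2, 3, 4, 5, 6

m_ℓ takes every integer from −ℓ to +ℓ. With ℓ = 6 that gives the 13 values -6, -5, -4, -3, -2, -1, 0, 1, 2, 3, 4, 5, 6.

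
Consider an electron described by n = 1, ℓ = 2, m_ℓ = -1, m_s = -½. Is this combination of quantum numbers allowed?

The orbital quantum number must satisfy 0 ≤ ℓ ≤ n−1. With n = 1 the allowed ℓ values are 0, so ℓ = 2 is out of range.

No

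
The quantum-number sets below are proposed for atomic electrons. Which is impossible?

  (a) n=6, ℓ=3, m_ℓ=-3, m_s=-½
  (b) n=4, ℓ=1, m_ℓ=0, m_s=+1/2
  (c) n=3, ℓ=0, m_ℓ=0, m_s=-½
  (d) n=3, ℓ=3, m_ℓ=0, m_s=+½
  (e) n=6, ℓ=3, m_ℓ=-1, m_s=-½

(d) has ℓ = 3 ≥ n = 3, violating 0 ≤ ℓ ≤ n−1.
The remaining sets (a), (b), (c), (e) satisfy all four rules.

(d)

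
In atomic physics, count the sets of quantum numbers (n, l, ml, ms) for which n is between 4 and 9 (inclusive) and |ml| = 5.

40

Work shell by shell — for each n, count the (l, ml) pairs that satisfy |ml| = 5:
n=6 → 2; n=7 → 4; n=8 → 6; n=9 → 8.
Orbitals: 2 + 4 + 6 + 8 = 20. Including both spin states (ms = ±1/2) gives 2 × 20 = 40 states.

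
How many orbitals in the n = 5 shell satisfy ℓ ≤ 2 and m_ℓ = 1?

2

The n = 5 shell has ℓ = 0 through 4; check each.
Orbitals with ℓ ≤ 2 and m_ℓ = 1, by ℓ: ℓ=1 → 1; ℓ=2 → 1.
Total orbitals: 1 + 1 = 2.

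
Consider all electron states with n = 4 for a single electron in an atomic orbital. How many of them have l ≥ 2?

24

With n = 4 the allowed l are 0, 1, …, 3.
Contributions: l=2 → 5; l=3 → 7.
Orbitals: 5 + 7 = 12. Each orbital carries two spin states, so 12 × 2 = 24 states.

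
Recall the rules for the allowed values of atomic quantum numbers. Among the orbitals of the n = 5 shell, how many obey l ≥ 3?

16

Orbitals with l ≥ 3, by l: l=3 → 7; l=4 → 9.
Total orbitals: 7 + 9 = 16.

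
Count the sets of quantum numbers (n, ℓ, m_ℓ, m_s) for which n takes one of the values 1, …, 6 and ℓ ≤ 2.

Count contributing orbitals for each principal shell:
n=1 → 1; n=2 → 4; n=3 → 9; n=4 → 9; n=5 → 9; n=6 → 9.
Orbitals: 1 + 4 + 9 + 9 + 9 + 9 = 41. Including both spin states (m_s = ±1/2) gives 2 × 41 = 82 states.

82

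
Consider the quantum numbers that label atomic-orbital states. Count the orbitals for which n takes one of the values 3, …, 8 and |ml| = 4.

Go shell by shell, enumerating (l, ml) with |ml| = 4:
n=5 → 2; n=6 → 4; n=7 → 6; n=8 → 8.
Total orbitals: 2 + 4 + 6 + 8 = 20.

20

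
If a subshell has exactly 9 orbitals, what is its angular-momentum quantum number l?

2l+1 = 9 gives l = 4.

l = 4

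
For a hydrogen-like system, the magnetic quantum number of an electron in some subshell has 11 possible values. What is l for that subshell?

l = 5 (h)

ml ranges over 2l+1 integers, so 2l+1 = 11 ⇒ l = 5.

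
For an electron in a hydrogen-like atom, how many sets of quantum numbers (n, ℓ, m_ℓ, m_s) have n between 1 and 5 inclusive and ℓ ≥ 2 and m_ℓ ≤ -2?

Go shell by shell, enumerating (ℓ, m_ℓ) with ℓ ≥ 2 and m_ℓ ≤ -2:
n=3 → 1; n=4 → 3; n=5 → 6.
Orbitals: 1 + 3 + 6 = 10. Including both spin states (m_s = ±1/2) gives 2 × 10 = 20 states.

20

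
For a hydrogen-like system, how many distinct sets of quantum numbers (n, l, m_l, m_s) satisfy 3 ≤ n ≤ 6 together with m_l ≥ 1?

68

Work shell by shell — for each n, count the (l, m_l) pairs that satisfy m_l ≥ 1:
n=3 → 3; n=4 → 6; n=5 → 10; n=6 → 15.
Orbitals: 3 + 6 + 10 + 15 = 34. Including both spin states (m_s = ±1/2) gives 2 × 34 = 68 states.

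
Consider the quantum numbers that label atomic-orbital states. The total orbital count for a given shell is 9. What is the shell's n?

n = 3

n² = 9 ⇒ n = 3.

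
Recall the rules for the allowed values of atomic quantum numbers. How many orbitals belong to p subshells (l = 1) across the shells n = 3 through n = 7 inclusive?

A p subshell (l = 1) exists for every n ≥ 2, so shells n = 3, 4, 5, 6, 7 each contribute one — 5 subshells.
Since each p subshell has 2·1+1 = 3 orbitals, the total is 5 × 3 = 15.

15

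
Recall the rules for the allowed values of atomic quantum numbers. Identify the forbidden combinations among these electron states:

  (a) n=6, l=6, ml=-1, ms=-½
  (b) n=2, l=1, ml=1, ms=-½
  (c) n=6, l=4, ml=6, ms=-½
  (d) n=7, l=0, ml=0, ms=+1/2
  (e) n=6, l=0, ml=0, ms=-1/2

(a) has l = 6 ≥ n = 6, violating 0 ≤ l ≤ n−1.
(c) has |ml| = 6 > l = 4, violating −l ≤ ml ≤ l.
The remaining sets (b), (d), (e) satisfy all four rules.

(a) and (c)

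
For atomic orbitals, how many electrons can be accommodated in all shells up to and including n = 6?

Total orbitals = 1² + 2² + 3² + 4² + 5² + 6² = 91. Doubling for spin gives 182 electrons.

182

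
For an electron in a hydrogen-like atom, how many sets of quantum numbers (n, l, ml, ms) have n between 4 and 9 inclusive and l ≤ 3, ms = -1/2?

96

Count contributing orbitals for each principal shell:
n=4 → 16; n=5 → 16; n=6 → 16; n=7 → 16; n=8 → 16; n=9 → 16.
Orbitals: 16 + 16 + 16 + 16 + 16 + 16 = 96. With ms fixed to -1/2 there is one state per orbital, so 96 states.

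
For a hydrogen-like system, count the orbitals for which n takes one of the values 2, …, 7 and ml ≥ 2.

Go shell by shell, enumerating (l, ml) with ml ≥ 2:
n=3 → 1; n=4 → 3; n=5 → 6; n=6 → 10; n=7 → 15.
Total orbitals: 1 + 3 + 6 + 10 + 15 = 35.

35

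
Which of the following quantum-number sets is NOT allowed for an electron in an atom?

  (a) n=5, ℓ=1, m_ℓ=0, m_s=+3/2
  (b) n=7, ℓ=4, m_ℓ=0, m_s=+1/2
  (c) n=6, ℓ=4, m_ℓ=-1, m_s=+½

(a)

(a) has m_s = +3/2, but an electron's spin must be ±1/2.
The remaining sets (b), (c) satisfy all four rules.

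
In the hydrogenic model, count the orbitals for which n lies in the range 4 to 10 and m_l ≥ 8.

Work shell by shell — for each n, count the (l, m_l) pairs that satisfy m_l ≥ 8:
n=9 → 1; n=10 → 3.
Total orbitals: 1 + 3 = 4.

4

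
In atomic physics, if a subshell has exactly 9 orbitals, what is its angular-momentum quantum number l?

l = 4

2l+1 = 9 gives l = 4.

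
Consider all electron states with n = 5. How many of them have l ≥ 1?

48

The n = 5 shell has l = 0 through 4; check each.
Per l-value: l=1 → 3; l=2 → 5; l=3 → 7; l=4 → 9.
Orbitals: 3 + 5 + 7 + 9 = 24. Each orbital carries two spin states, so 24 × 2 = 48 states.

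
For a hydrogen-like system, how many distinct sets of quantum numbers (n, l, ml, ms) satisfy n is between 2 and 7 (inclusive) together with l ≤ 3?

154

Treat each shell separately and count matching orbitals:
n=2 → 4; n=3 → 9; n=4 → 16; n=5 → 16; n=6 → 16; n=7 → 16.
Orbitals: 4 + 9 + 16 + 16 + 16 + 16 = 77. Including both spin states (ms = ±1/2) gives 2 × 77 = 154 states.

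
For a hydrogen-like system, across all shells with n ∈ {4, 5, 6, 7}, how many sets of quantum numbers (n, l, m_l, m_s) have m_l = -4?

Go shell by shell, enumerating (l, m_l) with m_l = -4:
n=5 → 1; n=6 → 2; n=7 → 3.
Orbitals: 1 + 2 + 3 = 6. Including both spin states (m_s = ±1/2) gives 2 × 6 = 12 states.

12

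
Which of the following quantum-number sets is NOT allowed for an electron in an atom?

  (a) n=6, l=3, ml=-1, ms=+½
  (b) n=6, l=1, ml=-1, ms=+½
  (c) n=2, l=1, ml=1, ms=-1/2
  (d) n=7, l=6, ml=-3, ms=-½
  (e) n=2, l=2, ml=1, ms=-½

(e)

(e) has l = 2 ≥ n = 2, violating 0 ≤ l ≤ n−1.
The remaining sets (a), (b), (c), (d) satisfy all four rules.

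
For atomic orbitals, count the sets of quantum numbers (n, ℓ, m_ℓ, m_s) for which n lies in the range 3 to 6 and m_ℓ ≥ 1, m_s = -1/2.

34

Treat each shell separately and count matching orbitals:
n=3 → 3; n=4 → 6; n=5 → 10; n=6 → 15.
Orbitals: 3 + 6 + 10 + 15 = 34. With m_s fixed to -1/2 there is one state per orbital, so 34 states.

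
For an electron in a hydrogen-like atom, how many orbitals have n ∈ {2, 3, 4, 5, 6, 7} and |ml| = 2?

Go shell by shell, enumerating (l, ml) with |ml| = 2:
n=3 → 2; n=4 → 4; n=5 → 6; n=6 → 8; n=7 → 10.
Total orbitals: 2 + 4 + 6 + 8 + 10 = 30.

30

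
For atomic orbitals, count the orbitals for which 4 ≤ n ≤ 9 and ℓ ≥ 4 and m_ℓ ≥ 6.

Per-shell orbital counts meeting the constraint:
n=7 → 1; n=8 → 3; n=9 → 6.
Total orbitals: 1 + 3 + 6 = 10.

10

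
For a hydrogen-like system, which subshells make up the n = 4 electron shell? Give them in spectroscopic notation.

4s, 4p, 4d, 4f

For n = 4, l runs from 0 to 3. In spectroscopic notation l = 0,1,2,… ↔ s,p,d,f,g,h,i, so the subshells are 4s, 4p, 4d, 4f.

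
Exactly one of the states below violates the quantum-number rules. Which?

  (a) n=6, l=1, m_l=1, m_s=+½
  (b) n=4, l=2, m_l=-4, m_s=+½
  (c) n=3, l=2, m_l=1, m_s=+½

(b)

(b) has |m_l| = 4 > l = 2, violating −l ≤ m_l ≤ l.
The remaining sets (a), (c) satisfy all four rules.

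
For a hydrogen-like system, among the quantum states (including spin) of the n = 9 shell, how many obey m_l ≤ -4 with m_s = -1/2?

15

Go through l = 0, …, 8 (the values permitted for n = 9).
Contributions: l=4 → 1; l=5 → 2; l=6 → 3; l=7 → 4; l=8 → 5.
Orbitals: 1 + 2 + 3 + 4 + 5 = 15. With m_s fixed to a single value there is one state per orbital, giving 15 states.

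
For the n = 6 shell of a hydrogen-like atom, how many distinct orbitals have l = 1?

3

The n = 6 shell has l = 0 through 5; check each.
Contributions: l=1 → 3.
Total orbitals: 3.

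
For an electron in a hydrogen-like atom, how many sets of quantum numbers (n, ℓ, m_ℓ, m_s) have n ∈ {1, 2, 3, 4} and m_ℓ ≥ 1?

For each n in the range, tally the orbitals obeying m_ℓ ≥ 1:
n=2 → 1; n=3 → 3; n=4 → 6.
Orbitals: 1 + 3 + 6 = 10. Including both spin states (m_s = ±1/2) gives 2 × 10 = 20 states.

20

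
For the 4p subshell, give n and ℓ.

n = 4, ℓ = 1

The leading integer gives n = 4; the letter 'p' means ℓ = 1.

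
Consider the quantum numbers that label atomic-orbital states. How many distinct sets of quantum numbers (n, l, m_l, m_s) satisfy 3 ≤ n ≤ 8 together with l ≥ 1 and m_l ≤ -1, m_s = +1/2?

83

Work shell by shell — for each n, count the (l, m_l) pairs that satisfy l ≥ 1 and m_l ≤ -1:
n=3 → 3; n=4 → 6; n=5 → 10; n=6 → 15; n=7 → 21; n=8 → 28.
Orbitals: 3 + 6 + 10 + 15 + 21 + 28 = 83. With m_s fixed to +1/2 there is one state per orbital, so 83 states.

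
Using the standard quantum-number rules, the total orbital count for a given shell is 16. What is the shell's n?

n = 4

n² = 16 ⇒ n = 4.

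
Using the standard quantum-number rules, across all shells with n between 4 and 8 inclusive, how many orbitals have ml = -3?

15

Work shell by shell — for each n, count the (l, ml) pairs that satisfy ml = -3:
n=4 → 1; n=5 → 2; n=6 → 3; n=7 → 4; n=8 → 5.
Total orbitals: 1 + 2 + 3 + 4 + 5 = 15.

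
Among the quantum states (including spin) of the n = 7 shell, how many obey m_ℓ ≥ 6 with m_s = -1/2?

With n = 7 the allowed ℓ are 0, 1, …, 6.
Orbitals with m_ℓ ≥ 6, by ℓ: ℓ=6 → 1.
Orbitals: 1. With m_s fixed to a single value there is one state per orbital, giving 1 state.

1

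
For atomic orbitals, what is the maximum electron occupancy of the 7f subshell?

14

A subshell with l = 3 has 2l+1 = 7 orbitals, each holding 2 electrons (spin ±1/2), so 7 × 2 = 14.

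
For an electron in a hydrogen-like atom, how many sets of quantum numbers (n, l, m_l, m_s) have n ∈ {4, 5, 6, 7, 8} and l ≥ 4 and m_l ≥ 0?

120

Per-shell orbital counts meeting the constraint:
n=5 → 5; n=6 → 11; n=7 → 18; n=8 → 26.
Orbitals: 5 + 11 + 18 + 26 = 60. Including both spin states (m_s = ±1/2) gives 2 × 60 = 120 states.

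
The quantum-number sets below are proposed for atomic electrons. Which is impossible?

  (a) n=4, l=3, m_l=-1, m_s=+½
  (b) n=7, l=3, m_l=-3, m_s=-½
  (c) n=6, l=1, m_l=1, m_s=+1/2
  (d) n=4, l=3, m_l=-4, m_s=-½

(d)

(d) has |m_l| = 4 > l = 3, violating −l ≤ m_l ≤ l.
The remaining sets (a), (b), (c) satisfy all four rules.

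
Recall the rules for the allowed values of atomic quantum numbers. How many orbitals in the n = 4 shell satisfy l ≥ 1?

15

With n = 4 the allowed l are 0, 1, …, 3.
The (l, ml) pairs meeting l ≥ 1 give: l=1 → 3; l=2 → 5; l=3 → 7.
Total orbitals: 3 + 5 + 7 = 15.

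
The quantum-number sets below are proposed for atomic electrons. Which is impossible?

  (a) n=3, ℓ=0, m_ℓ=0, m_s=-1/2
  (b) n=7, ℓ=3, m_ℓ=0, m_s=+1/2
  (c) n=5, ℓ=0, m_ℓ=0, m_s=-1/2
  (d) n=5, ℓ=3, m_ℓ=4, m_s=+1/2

(d) has |m_ℓ| = 4 > ℓ = 3, violating −ℓ ≤ m_ℓ ≤ ℓ.
The remaining sets (a), (b), (c) satisfy all four rules.

(d)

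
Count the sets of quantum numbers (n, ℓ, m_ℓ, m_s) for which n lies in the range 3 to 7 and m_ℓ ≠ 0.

Go shell by shell, enumerating (ℓ, m_ℓ) with m_ℓ ≠ 0:
n=3 → 6; n=4 → 12; n=5 → 20; n=6 → 30; n=7 → 42.
Orbitals: 6 + 12 + 20 + 30 + 42 = 110. Including both spin states (m_s = ±1/2) gives 2 × 110 = 220 states.

220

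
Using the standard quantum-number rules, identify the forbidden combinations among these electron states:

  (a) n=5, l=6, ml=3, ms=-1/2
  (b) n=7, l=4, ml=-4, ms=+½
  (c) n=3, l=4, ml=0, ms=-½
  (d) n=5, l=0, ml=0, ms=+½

(a) has l = 6 ≥ n = 5, violating 0 ≤ l ≤ n−1.
(c) has l = 4 ≥ n = 3, violating 0 ≤ l ≤ n−1.
The remaining sets (b), (d) satisfy all four rules.

(a) and (c)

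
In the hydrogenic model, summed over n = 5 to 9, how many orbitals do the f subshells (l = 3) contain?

35

An f subshell (l = 3) exists for every n ≥ 4, so shells n = 5, 6, 7, 8, 9 each contribute one — 5 subshells.
Since each f subshell has 2·3+1 = 7 orbitals, the total is 5 × 7 = 35.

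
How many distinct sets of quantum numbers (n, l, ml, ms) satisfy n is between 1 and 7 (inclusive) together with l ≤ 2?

100

For each n in the range, tally the orbitals obeying l ≤ 2:
n=1 → 1; n=2 → 4; n=3 → 9; n=4 → 9; n=5 → 9; n=6 → 9; n=7 → 9.
Orbitals: 1 + 4 + 9 + 9 + 9 + 9 + 9 = 50. Including both spin states (ms = ±1/2) gives 2 × 50 = 100 states.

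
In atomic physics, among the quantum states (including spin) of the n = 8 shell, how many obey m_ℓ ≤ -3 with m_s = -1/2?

15

With n = 8 the allowed ℓ are 0, 1, …, 7.
Contributions: ℓ=3 → 1; ℓ=4 → 2; ℓ=5 → 3; ℓ=6 → 4; ℓ=7 → 5.
Orbitals: 1 + 2 + 3 + 4 + 5 = 15. With m_s fixed to a single value there is one state per orbital, giving 15 states.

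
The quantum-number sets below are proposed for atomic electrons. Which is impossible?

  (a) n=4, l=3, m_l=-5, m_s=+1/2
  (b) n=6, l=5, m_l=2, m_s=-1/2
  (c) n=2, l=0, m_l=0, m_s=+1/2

(a) has |m_l| = 5 > l = 3, violating −l ≤ m_l ≤ l.
The remaining sets (b), (c) satisfy all four rules.

(a)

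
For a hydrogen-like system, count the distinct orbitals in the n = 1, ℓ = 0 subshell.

A subshell has 2ℓ+1 orbitals; with ℓ = 0, that's 1.

1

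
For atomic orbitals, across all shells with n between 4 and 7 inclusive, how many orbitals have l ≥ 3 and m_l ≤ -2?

30

Count contributing orbitals for each principal shell:
n=4 → 2; n=5 → 5; n=6 → 9; n=7 → 14.
Total orbitals: 2 + 5 + 9 + 14 = 30.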